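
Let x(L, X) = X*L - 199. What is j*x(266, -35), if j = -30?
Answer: 285270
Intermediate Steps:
x(L, X) = -199 + L*X (x(L, X) = L*X - 199 = -199 + L*X)
j*x(266, -35) = -30*(-199 + 266*(-35)) = -30*(-199 - 9310) = -30*(-9509) = 285270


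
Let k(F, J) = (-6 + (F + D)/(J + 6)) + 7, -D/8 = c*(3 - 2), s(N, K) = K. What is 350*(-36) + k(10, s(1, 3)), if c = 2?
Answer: -37799/3 ≈ -12600.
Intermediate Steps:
D = -16 (D = -16*(3 - 2) = -16 ≈ -16.000)
k(F, J) = 1 + (-16 + F)/(6 + J) (k(F, J) = (-6 + (F - 16)/(J + 6)) + 7 = (-6 + (-16 + F)/(6 + J)) + 7 = 1 + (-16 + F)/(6 + J))
350*(-36) + k(10, s(1, 3)) = 350*(-36) + (-10 + 10 + 3)/(6 + 3) = -12600 + 3/9 = -12600 + (⅑)*3 = -12600 + ⅓ = -37799/3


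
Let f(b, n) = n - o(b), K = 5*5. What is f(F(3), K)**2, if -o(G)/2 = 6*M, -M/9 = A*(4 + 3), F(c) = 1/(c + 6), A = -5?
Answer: 14478025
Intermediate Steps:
F(c) = 1/(6 + c)
M = 315 (M = -(-45)*(4 + 3) = -(-45)*7 = -9*(-35) = 315)
o(G) = -3780 (o(G) = -12*315 = -2*1890 = -3780)
K = 25
f(b, n) = 3780 + n (f(b, n) = n - 1*(-3780) = n + 3780 = 3780 + n)
f(F(3), K)**2 = (3780 + 25)**2 = 3805**2 = 14478025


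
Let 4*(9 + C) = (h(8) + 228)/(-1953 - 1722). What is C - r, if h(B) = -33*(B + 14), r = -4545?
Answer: 11113283/2450 ≈ 4536.0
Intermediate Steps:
h(B) = -462 - 33*B (h(B) = -33*(14 + B) = -462 - 33*B)
C = -21967/2450 (C = -9 + (((-462 - 33*8) + 228)/(-1953 - 1722))/4 = -9 + (((-462 - 264) + 228)/(-3675))/4 = -9 + ((-726 + 228)*(-1/3675))/4 = -9 + (-498*(-1/3675))/4 = -9 + (¼)*(166/1225) = -9 + 83/2450 = -21967/2450 ≈ -8.9661)
C - r = -21967/2450 - 1*(-4545) = -21967/2450 + 4545 = 11113283/2450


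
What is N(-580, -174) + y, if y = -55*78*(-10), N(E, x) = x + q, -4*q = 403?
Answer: 170501/4 ≈ 42625.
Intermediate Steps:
q = -403/4 (q = -¼*403 = -403/4 ≈ -100.75)
N(E, x) = -403/4 + x (N(E, x) = x - 403/4 = -403/4 + x)
y = 42900 (y = -4290*(-10) = 42900)
N(-580, -174) + y = (-403/4 - 174) + 42900 = -1099/4 + 42900 = 170501/4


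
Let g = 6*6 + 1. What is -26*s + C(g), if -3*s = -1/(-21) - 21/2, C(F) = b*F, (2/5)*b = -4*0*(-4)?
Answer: -5707/63 ≈ -90.587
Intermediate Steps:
b = 0 (b = 5*(-4*0*(-4))/2 = 5*(0*(-4))/2 = (5/2)*0 = 0)
g = 37 (g = 36 + 1 = 37)
C(F) = 0 (C(F) = 0*F = 0)
s = 439/126 (s = -(-1/(-21) - 21/2)/3 = -(-1*(-1/21) - 21*½)/3 = -(1/21 - 21/2)/3 = -⅓*(-439/42) = 439/126 ≈ 3.4841)
-26*s + C(g) = -26*439/126 + 0 = -5707/63 + 0 = -5707/63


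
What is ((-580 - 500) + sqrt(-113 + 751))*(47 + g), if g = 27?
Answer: -79920 + 74*sqrt(638) ≈ -78051.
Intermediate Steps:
((-580 - 500) + sqrt(-113 + 751))*(47 + g) = ((-580 - 500) + sqrt(-113 + 751))*(47 + 27) = (-1080 + sqrt(638))*74 = -79920 + 74*sqrt(638)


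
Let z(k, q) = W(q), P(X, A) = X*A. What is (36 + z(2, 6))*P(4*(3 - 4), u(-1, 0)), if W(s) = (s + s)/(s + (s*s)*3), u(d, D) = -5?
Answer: 13720/19 ≈ 722.11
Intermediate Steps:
P(X, A) = A*X
W(s) = 2*s/(s + 3*s²) (W(s) = (2*s)/(s + s²*3) = (2*s)/(s + 3*s²) = 2*s/(s + 3*s²))
z(k, q) = 2/(1 + 3*q)
(36 + z(2, 6))*P(4*(3 - 4), u(-1, 0)) = (36 + 2/(1 + 3*6))*(-20*(3 - 4)) = (36 + 2/(1 + 18))*(-20*(-1)) = (36 + 2/19)*(-5*(-4)) = (36 + 2*(1/19))*20 = (36 + 2/19)*20 = (686/19)*20 = 13720/19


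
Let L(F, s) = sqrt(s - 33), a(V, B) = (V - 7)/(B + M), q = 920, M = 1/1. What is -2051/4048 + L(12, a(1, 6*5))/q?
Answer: -2051/4048 + 7*I*sqrt(651)/28520 ≈ -0.50667 + 0.0062624*I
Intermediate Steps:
M = 1
a(V, B) = (-7 + V)/(1 + B) (a(V, B) = (V - 7)/(B + 1) = (-7 + V)/(1 + B))
L(F, s) = sqrt(-33 + s)
-2051/4048 + L(12, a(1, 6*5))/q = -2051/4048 + sqrt(-33 + (-7 + 1)/(1 + 6*5))/920 = -2051*1/4048 + sqrt(-33 - 6/(1 + 30))*(1/920) = -2051/4048 + sqrt(-33 - 6/31)*(1/920) = -2051/4048 + sqrt(-1029/31)*(1/920) = -2051/4048 + (7*I*sqrt(651)/31)*(1/920) = -2051/4048 + 7*I*sqrt(651)/28520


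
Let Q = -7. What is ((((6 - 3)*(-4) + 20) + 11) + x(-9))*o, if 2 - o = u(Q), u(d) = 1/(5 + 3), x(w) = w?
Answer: 75/4 ≈ 18.750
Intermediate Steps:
u(d) = ⅛ (u(d) = 1/8 = ⅛)
o = 15/8 (o = 2 - 1*⅛ = 2 - ⅛ = 15/8 ≈ 1.8750)
((((6 - 3)*(-4) + 20) + 11) + x(-9))*o = ((((6 - 3)*(-4) + 20) + 11) - 9)*(15/8) = (((3*(-4) + 20) + 11) - 9)*(15/8) = (((-12 + 20) + 11) - 9)*(15/8) = ((8 + 11) - 9)*(15/8) = (19 - 9)*(15/8) = 10*(15/8) = 75/4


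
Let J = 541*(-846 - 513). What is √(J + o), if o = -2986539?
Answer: I*√3721758 ≈ 1929.2*I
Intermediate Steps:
J = -735219 (J = 541*(-1359) = -735219)
√(J + o) = √(-735219 - 2986539) = √(-3721758) = I*√3721758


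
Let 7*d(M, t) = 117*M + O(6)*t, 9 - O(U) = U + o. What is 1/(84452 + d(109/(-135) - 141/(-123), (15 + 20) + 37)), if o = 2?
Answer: 4305/363634528 ≈ 1.1839e-5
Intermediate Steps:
O(U) = 7 - U (O(U) = 9 - (U + 2) = 9 - (2 + U) = 9 + (-2 - U) = 7 - U)
d(M, t) = t/7 + 117*M/7 (d(M, t) = (117*M + (7 - 1*6)*t)/7 = (117*M + (7 - 6)*t)/7 = (117*M + 1*t)/7 = (117*M + t)/7 = (t + 117*M)/7 = t/7 + 117*M/7)
1/(84452 + d(109/(-135) - 141/(-123), (15 + 20) + 37)) = 1/(84452 + (((15 + 20) + 37)/7 + 117*(109/(-135) - 141/(-123))/7)) = 1/(84452 + ((35 + 37)/7 + 117*(109*(-1/135) - 141*(-1/123))/7)) = 1/(84452 + ((1/7)*72 + 117*(-109/135 + 47/41)/7)) = 1/(84452 + (72/7 + (117/7)*(1876/5535))) = 1/(84452 + (72/7 + 3484/615)) = 1/(84452 + 68668/4305) = 1/(363634528/4305) = 4305/363634528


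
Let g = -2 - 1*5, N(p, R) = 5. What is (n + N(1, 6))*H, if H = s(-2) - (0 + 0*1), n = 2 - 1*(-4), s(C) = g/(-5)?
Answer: 77/5 ≈ 15.400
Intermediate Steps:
g = -7 (g = -2 - 5 = -7)
s(C) = 7/5 (s(C) = -7/(-5) = -7*(-1/5) = 7/5)
n = 6 (n = 2 + 4 = 6)
H = 7/5 (H = 7/5 - (0 + 0*1) = 7/5 - (0 + 0) = 7/5 - 1*0 = 7/5 + 0 = 7/5 ≈ 1.4000)
(n + N(1, 6))*H = (6 + 5)*(7/5) = 11*(7/5) = 77/5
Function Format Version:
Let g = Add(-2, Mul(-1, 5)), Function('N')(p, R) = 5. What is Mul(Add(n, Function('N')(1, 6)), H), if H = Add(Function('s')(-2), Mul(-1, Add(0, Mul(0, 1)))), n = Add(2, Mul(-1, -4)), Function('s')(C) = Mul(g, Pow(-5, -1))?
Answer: Rational(77, 5) ≈ 15.400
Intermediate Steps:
g = -7 (g = Add(-2, -5) = -7)
Function('s')(C) = Rational(7, 5) (Function('s')(C) = Mul(-7, Pow(-5, -1)) = Mul(-7, Rational(-1, 5)) = Rational(7, 5))
n = 6 (n = Add(2, 4) = 6)
H = Rational(7, 5) (H = Add(Rational(7, 5), Mul(-1, Add(0, Mul(0, 1)))) = Add(Rational(7, 5), Mul(-1, Add(0, 0))) = Add(Rational(7, 5), Mul(-1, 0)) = Add(Rational(7, 5), 0) = Rational(7, 5) ≈ 1.4000)
Mul(Add(n, Function('N')(1, 6)), H) = Mul(Add(6, 5), Rational(7, 5)) = Mul(11, Rational(7, 5)) = Rational(77, 5)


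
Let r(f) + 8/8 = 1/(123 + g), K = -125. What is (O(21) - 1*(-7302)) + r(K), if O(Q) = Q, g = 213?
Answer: 2460193/336 ≈ 7322.0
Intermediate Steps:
r(f) = -335/336 (r(f) = -1 + 1/(123 + 213) = -1 + 1/336 = -335/336)
(O(21) - 1*(-7302)) + r(K) = (21 - 1*(-7302)) - 335/336 = (21 + 7302) - 335/336 = 7323 - 335/336 = 2460193/336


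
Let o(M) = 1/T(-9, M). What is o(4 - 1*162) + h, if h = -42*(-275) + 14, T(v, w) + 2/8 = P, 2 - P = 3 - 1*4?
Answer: 127208/11 ≈ 11564.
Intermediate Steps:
P = 3 (P = 2 - (3 - 1*4) = 2 - (3 - 4) = 2 - 1*(-1) = 2 + 1 = 3)
T(v, w) = 11/4 (T(v, w) = -¼ + 3 = 11/4)
h = 11564 (h = 11550 + 14 = 11564)
o(M) = 4/11 (o(M) = 1/(11/4) = 4/11)
o(4 - 1*162) + h = 4/11 + 11564 = 127208/11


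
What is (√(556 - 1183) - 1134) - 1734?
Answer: -2868 + I*√627 ≈ -2868.0 + 25.04*I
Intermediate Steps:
(√(556 - 1183) - 1134) - 1734 = (√(-627) - 1134) - 1734 = (I*√627 - 1134) - 1734 = (-1134 + I*√627) - 1734 = -2868 + I*√627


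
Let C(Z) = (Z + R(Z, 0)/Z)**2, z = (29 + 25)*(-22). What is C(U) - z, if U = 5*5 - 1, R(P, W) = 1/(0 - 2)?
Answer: 4061953/2304 ≈ 1763.0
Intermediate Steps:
R(P, W) = -1/2 (R(P, W) = 1/(-2) = -1/2)
U = 24 (U = 25 - 1 = 24)
z = -1188 (z = 54*(-22) = -1188)
C(Z) = (Z - 1/(2*Z))**2
C(U) - z = (1/4)*(-1 + 2*24**2)**2/24**2 - 1*(-1188) = (1/4)*(1/576)*(-1 + 2*576)**2 + 1188 = (1/4)*(1/576)*(-1 + 1152)**2 + 1188 = (1/4)*(1/576)*1151**2 + 1188 = (1/4)*(1/576)*1324801 + 1188 = 1324801/2304 + 1188 = 4061953/2304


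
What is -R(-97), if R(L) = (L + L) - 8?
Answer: 202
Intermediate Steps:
R(L) = -8 + 2*L (R(L) = 2*L - 8 = -8 + 2*L)
-R(-97) = -(-8 + 2*(-97)) = -(-8 - 194) = -1*(-202) = 202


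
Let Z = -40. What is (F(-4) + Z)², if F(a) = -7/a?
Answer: 23409/16 ≈ 1463.1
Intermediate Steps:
(F(-4) + Z)² = (-7/(-4) - 40)² = (-7*(-¼) - 40)² = (7/4 - 40)² = (-153/4)² = 23409/16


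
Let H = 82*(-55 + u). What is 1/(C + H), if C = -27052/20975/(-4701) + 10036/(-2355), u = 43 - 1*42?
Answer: -5160248525/22871569819092 ≈ -0.00022562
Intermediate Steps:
u = 1 (u = 43 - 42 = 1)
H = -4428 (H = 82*(-55 + 1) = 82*(-54) = -4428)
C = -21989350392/5160248525 (C = -27052*1/20975*(-1/4701) + 10036*(-1/2355) = -27052/20975*(-1/4701) - 10036/2355 = 27052/98603475 - 10036/2355 = -21989350392/5160248525 ≈ -4.2613)
1/(C + H) = 1/(-21989350392/5160248525 - 4428) = 1/(-22871569819092/5160248525) = -5160248525/22871569819092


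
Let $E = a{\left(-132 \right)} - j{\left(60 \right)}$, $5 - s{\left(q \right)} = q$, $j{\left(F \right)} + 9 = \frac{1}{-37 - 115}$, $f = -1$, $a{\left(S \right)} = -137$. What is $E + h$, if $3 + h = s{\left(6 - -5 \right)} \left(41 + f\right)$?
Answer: $- \frac{56391}{152} \approx -370.99$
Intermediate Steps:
$j{\left(F \right)} = - \frac{1369}{152}$ ($j{\left(F \right)} = -9 + \frac{1}{-37 - 115} = -9 + \frac{1}{-152} = -9 - \frac{1}{152} = - \frac{1369}{152}$)
$s{\left(q \right)} = 5 - q$
$E = - \frac{19455}{152}$ ($E = -137 - - \frac{1369}{152} = -137 + \frac{1369}{152} = - \frac{19455}{152} \approx -127.99$)
$h = -243$ ($h = -3 + \left(5 - \left(6 - -5\right)\right) \left(41 - 1\right) = -3 + \left(5 - \left(6 + 5\right)\right) 40 = -3 + \left(5 - 11\right) 40 = -3 - 240 = -243$)
$E + h = - \frac{19455}{152} - 243 = - \frac{56391}{152}$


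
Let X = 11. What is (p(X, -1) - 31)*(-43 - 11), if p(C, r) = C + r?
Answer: 1134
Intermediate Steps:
(p(X, -1) - 31)*(-43 - 11) = ((11 - 1) - 31)*(-43 - 11) = (10 - 31)*(-54) = -21*(-54) = 1134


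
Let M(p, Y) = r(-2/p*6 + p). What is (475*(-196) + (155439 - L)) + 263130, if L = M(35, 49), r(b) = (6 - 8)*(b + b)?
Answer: 11396267/35 ≈ 3.2561e+5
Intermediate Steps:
r(b) = -4*b
M(p, Y) = -4*p + 48/p (M(p, Y) = -4*(-2/p*6 + p) = -4*(-12/p + p) = -4*(p - 12/p) = -4*p + 48/p)
L = -4852/35 (L = -4*35 + 48/35 = -140 + 48*(1/35) = -140 + 48/35 = -4852/35 ≈ -138.63)
(475*(-196) + (155439 - L)) + 263130 = (475*(-196) + (155439 - 1*(-4852/35))) + 263130 = (-93100 + (155439 + 4852/35)) + 263130 = (-93100 + 5445217/35) + 263130 = 2186717/35 + 263130 = 11396267/35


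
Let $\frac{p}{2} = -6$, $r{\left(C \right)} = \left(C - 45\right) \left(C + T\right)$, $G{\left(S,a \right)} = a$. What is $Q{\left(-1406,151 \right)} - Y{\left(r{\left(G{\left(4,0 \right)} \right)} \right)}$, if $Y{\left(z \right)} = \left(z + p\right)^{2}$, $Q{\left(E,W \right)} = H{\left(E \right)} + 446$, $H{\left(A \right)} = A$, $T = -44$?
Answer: $-3873984$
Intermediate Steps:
$r{\left(C \right)} = \left(-45 + C\right) \left(-44 + C\right)$ ($r{\left(C \right)} = \left(C - 45\right) \left(C - 44\right) = \left(-45 + C\right) \left(-44 + C\right)$)
$p = -12$ ($p = 2 \left(-6\right) = -12$)
$Q{\left(E,W \right)} = 446 + E$ ($Q{\left(E,W \right)} = E + 446 = 446 + E$)
$Y{\left(z \right)} = \left(-12 + z\right)^{2}$ ($Y{\left(z \right)} = \left(z - 12\right)^{2} = \left(-12 + z\right)^{2}$)
$Q{\left(-1406,151 \right)} - Y{\left(r{\left(G{\left(4,0 \right)} \right)} \right)} = \left(446 - 1406\right) - \left(-12 + \left(1980 + 0^{2} - 0\right)\right)^{2} = -960 - \left(-12 + \left(1980 + 0 + 0\right)\right)^{2} = -960 - \left(-12 + 1980\right)^{2} = -960 - 1968^{2} = -960 - 3873024 = -3873984$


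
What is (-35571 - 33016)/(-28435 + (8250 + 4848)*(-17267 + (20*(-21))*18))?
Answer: 68587/325212481 ≈ 0.00021090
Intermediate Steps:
(-35571 - 33016)/(-28435 + (8250 + 4848)*(-17267 + (20*(-21))*18)) = -68587/(-28435 + 13098*(-17267 - 420*18)) = -68587/(-28435 + 13098*(-17267 - 7560)) = -68587/(-28435 + 13098*(-24827)) = -68587/(-28435 - 325184046) = -68587/(-325212481) = -68587*(-1/325212481) = 68587/325212481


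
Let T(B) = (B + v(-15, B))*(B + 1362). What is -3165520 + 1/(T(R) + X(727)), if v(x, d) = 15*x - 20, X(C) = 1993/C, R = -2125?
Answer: -4161529858443033/1314643363 ≈ -3.1655e+6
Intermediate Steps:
v(x, d) = -20 + 15*x
T(B) = (-245 + B)*(1362 + B) (T(B) = (B + (-20 + 15*(-15)))*(B + 1362) = (B + (-20 - 225))*(1362 + B) = (B - 245)*(1362 + B) = (-245 + B)*(1362 + B))
-3165520 + 1/(T(R) + X(727)) = -3165520 + 1/((-333690 + (-2125)**2 + 1117*(-2125)) + 1993/727) = -3165520 + 1/((-333690 + 4515625 - 2373625) + 1993*(1/727)) = -3165520 + 1/(1808310 + 1993/727) = -3165520 + 1/(1314643363/727) = -3165520 + 727/1314643363 = -4161529858443033/1314643363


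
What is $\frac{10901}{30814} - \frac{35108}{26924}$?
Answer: $- \frac{197079847}{207409034} \approx -0.9502$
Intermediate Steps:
$\frac{10901}{30814} - \frac{35108}{26924} = 10901 \cdot \frac{1}{30814} - \frac{8777}{6731} = \frac{10901}{30814} - \frac{8777}{6731} = - \frac{197079847}{207409034}$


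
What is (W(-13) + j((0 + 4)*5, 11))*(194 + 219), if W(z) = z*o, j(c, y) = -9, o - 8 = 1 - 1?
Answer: -46669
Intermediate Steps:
o = 8 (o = 8 + (1 - 1) = 8 + 0 = 8)
W(z) = 8*z (W(z) = z*8 = 8*z)
(W(-13) + j((0 + 4)*5, 11))*(194 + 219) = (8*(-13) - 9)*(194 + 219) = (-104 - 9)*413 = -113*413 = -46669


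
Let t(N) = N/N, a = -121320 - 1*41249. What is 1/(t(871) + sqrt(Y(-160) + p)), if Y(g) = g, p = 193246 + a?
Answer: -1/30516 + sqrt(30517)/30516 ≈ 0.0056918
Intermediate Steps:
a = -162569 (a = -121320 - 41249 = -162569)
p = 30677 (p = 193246 - 162569 = 30677)
t(N) = 1
1/(t(871) + sqrt(Y(-160) + p)) = 1/(1 + sqrt(-160 + 30677)) = 1/(1 + sqrt(30517))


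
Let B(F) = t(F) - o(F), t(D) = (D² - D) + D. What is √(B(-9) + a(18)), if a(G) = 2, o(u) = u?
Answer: 2*√23 ≈ 9.5917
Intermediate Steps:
t(D) = D²
B(F) = F² - F
√(B(-9) + a(18)) = √(-9*(-1 - 9) + 2) = √(-9*(-10) + 2) = √(90 + 2) = √92 = 2*√23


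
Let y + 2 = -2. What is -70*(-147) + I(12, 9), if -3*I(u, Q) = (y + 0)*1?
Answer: 30874/3 ≈ 10291.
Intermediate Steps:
y = -4 (y = -2 - 2 = -4)
I(u, Q) = 4/3 (I(u, Q) = -(-4 + 0)/3 = -(-4)/3 = -⅓*(-4) = 4/3)
-70*(-147) + I(12, 9) = -70*(-147) + 4/3 = 10290 + 4/3 = 30874/3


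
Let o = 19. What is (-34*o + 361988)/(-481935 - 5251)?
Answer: -180671/243593 ≈ -0.74169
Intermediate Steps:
(-34*o + 361988)/(-481935 - 5251) = (-34*19 + 361988)/(-481935 - 5251) = (-646 + 361988)/(-487186) = 361342*(-1/487186) = -180671/243593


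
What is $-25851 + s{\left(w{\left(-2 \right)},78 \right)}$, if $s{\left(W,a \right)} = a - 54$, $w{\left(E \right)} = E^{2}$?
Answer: $-25827$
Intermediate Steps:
$s{\left(W,a \right)} = -54 + a$
$-25851 + s{\left(w{\left(-2 \right)},78 \right)} = -25851 + \left(-54 + 78\right) = -25851 + 24 = -25827$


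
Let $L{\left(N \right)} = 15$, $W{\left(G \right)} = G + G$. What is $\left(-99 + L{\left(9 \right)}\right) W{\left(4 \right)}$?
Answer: $-672$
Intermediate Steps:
$W{\left(G \right)} = 2 G$
$\left(-99 + L{\left(9 \right)}\right) W{\left(4 \right)} = \left(-99 + 15\right) 2 \cdot 4 = \left(-84\right) 8 = -672$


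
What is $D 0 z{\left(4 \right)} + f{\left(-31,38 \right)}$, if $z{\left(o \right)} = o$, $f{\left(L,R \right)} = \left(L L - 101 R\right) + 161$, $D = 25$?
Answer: $-2716$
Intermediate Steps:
$f{\left(L,R \right)} = 161 + L^{2} - 101 R$ ($f{\left(L,R \right)} = \left(L^{2} - 101 R\right) + 161 = 161 + L^{2} - 101 R$)
$D 0 z{\left(4 \right)} + f{\left(-31,38 \right)} = 25 \cdot 0 \cdot 4 + \left(161 + \left(-31\right)^{2} - 3838\right) = 0 \cdot 4 + \left(161 + 961 - 3838\right) = 0 - 2716 = -2716$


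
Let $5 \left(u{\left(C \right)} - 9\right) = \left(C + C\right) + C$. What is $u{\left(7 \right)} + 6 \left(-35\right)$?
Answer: $- \frac{984}{5} \approx -196.8$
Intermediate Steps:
$u{\left(C \right)} = 9 + \frac{3 C}{5}$ ($u{\left(C \right)} = 9 + \frac{\left(C + C\right) + C}{5} = 9 + \frac{2 C + C}{5} = 9 + \frac{3 C}{5}$)
$u{\left(7 \right)} + 6 \left(-35\right) = \left(9 + \frac{3}{5} \cdot 7\right) + 6 \left(-35\right) = \left(9 + \frac{21}{5}\right) - 210 = \frac{66}{5} - 210 = - \frac{984}{5}$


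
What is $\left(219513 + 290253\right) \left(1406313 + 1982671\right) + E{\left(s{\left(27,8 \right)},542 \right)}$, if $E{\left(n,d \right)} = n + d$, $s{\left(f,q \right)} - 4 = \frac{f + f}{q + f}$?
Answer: $\frac{60465608640204}{35} \approx 1.7276 \cdot 10^{12}$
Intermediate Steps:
$s{\left(f,q \right)} = 4 + \frac{2 f}{f + q}$ ($s{\left(f,q \right)} = 4 + \frac{f + f}{q + f} = 4 + \frac{2 f}{f + q}$)
$E{\left(n,d \right)} = d + n$
$\left(219513 + 290253\right) \left(1406313 + 1982671\right) + E{\left(s{\left(27,8 \right)},542 \right)} = \left(219513 + 290253\right) \left(1406313 + 1982671\right) + \left(542 + \frac{2 \left(2 \cdot 8 + 3 \cdot 27\right)}{27 + 8}\right) = 509766 \cdot 3388984 + \left(542 + \frac{2 \left(16 + 81\right)}{35}\right) = 1727588817744 + \left(542 + 2 \cdot \frac{1}{35} \cdot 97\right) = 1727588817744 + \left(542 + \frac{194}{35}\right) = 1727588817744 + \frac{19164}{35} = \frac{60465608640204}{35}$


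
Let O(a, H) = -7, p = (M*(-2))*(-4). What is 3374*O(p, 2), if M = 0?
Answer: -23618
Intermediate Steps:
p = 0 (p = (0*(-2))*(-4) = 0*(-4) = 0)
3374*O(p, 2) = 3374*(-7) = -23618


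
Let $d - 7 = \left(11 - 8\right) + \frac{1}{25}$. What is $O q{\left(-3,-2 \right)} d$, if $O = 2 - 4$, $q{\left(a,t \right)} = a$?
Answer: $\frac{1506}{25} \approx 60.24$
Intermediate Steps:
$d = \frac{251}{25}$ ($d = 7 + \left(\left(11 - 8\right) + \frac{1}{25}\right) = 7 + \left(3 + \frac{1}{25}\right) = 7 + \frac{76}{25} = \frac{251}{25} \approx 10.04$)
$O = -2$
$O q{\left(-3,-2 \right)} d = \left(-2\right) \left(-3\right) \frac{251}{25} = 6 \cdot \frac{251}{25} = \frac{1506}{25}$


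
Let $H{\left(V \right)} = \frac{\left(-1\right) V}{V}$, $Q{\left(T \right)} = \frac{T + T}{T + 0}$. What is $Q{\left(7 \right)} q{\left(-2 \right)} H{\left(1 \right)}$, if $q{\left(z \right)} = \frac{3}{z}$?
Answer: $3$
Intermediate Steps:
$Q{\left(T \right)} = 2$ ($Q{\left(T \right)} = \frac{2 T}{T} = 2$)
$H{\left(V \right)} = -1$
$Q{\left(7 \right)} q{\left(-2 \right)} H{\left(1 \right)} = 2 \frac{3}{-2} \left(-1\right) = 2 \cdot 3 \left(- \frac{1}{2}\right) \left(-1\right) = 2 \left(- \frac{3}{2}\right) \left(-1\right) = \left(-3\right) \left(-1\right) = 3$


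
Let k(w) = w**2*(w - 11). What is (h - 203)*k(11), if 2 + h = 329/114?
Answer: 0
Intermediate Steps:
h = 101/114 (h = -2 + 329/114 = 101/114 ≈ 0.88597)
k(w) = w**2*(-11 + w)
(h - 203)*k(11) = (101/114 - 203)*(11**2*(-11 + 11)) = -2787961*0/114 = -23041/114*0 = 0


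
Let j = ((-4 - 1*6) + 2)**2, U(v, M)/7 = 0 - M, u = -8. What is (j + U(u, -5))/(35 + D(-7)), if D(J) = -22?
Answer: 99/13 ≈ 7.6154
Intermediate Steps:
U(v, M) = -7*M (U(v, M) = 7*(0 - M) = 7*(-M) = -7*M)
j = 64 (j = ((-4 - 6) + 2)**2 = (-10 + 2)**2 = (-8)**2 = 64)
(j + U(u, -5))/(35 + D(-7)) = (64 - 7*(-5))/(35 - 22) = (64 + 35)/13 = 99*(1/13) = 99/13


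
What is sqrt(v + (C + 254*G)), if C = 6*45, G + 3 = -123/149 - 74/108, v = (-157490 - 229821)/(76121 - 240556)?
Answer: I*sqrt(42465781610461754490)/220507335 ≈ 29.553*I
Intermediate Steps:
v = 387311/164435 (v = -387311/(-164435) = -387311*(-1/164435) = 387311/164435 ≈ 2.3554)
G = -36293/8046 (G = -3 + (-123/149 - 74/108) = -3 + (-123*1/149 - 74*1/108) = -3 + (-123/149 - 37/54) = -3 - 12155/8046 = -36293/8046 ≈ -4.5107)
C = 270
sqrt(v + (C + 254*G)) = sqrt(387311/164435 + (270 + 254*(-36293/8046))) = sqrt(387311/164435 + (270 - 4609211/4023)) = sqrt(387311/164435 - 3523001/4023) = sqrt(-577746517282/661522005) = I*sqrt(42465781610461754490)/220507335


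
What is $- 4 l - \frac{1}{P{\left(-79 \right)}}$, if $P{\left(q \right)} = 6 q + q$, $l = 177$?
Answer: $- \frac{391523}{553} \approx -708.0$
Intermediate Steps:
$P{\left(q \right)} = 7 q$
$- 4 l - \frac{1}{P{\left(-79 \right)}} = \left(-4\right) 177 - \frac{1}{7 \left(-79\right)} = -708 - \frac{1}{-553} = -708 - - \frac{1}{553} = -708 + \frac{1}{553} = - \frac{391523}{553}$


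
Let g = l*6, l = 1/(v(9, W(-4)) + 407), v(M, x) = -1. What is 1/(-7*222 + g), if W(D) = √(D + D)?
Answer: -203/315459 ≈ -0.00064351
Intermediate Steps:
W(D) = √2*√D (W(D) = √(2*D) = √2*√D)
l = 1/406 (l = 1/(-1 + 407) = 1/406 ≈ 0.0024631)
g = 3/203 (g = (1/406)*6 = 3/203 ≈ 0.014778)
1/(-7*222 + g) = 1/(-7*222 + 3/203) = 1/(-1554 + 3/203) = 1/(-315459/203) = -203/315459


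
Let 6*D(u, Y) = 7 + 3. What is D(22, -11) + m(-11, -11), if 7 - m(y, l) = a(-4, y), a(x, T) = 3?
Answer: 17/3 ≈ 5.6667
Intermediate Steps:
m(y, l) = 4 (m(y, l) = 7 - 1*3 = 7 - 3 = 4)
D(u, Y) = 5/3 (D(u, Y) = (7 + 3)/6 = (⅙)*10 = 5/3)
D(22, -11) + m(-11, -11) = 5/3 + 4 = 17/3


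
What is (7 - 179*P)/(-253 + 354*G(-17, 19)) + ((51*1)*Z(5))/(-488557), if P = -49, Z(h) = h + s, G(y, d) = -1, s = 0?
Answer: -4288708131/296554099 ≈ -14.462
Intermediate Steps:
Z(h) = h (Z(h) = h + 0 = h)
(7 - 179*P)/(-253 + 354*G(-17, 19)) + ((51*1)*Z(5))/(-488557) = (7 - 179*(-49))/(-253 + 354*(-1)) + ((51*1)*5)/(-488557) = (7 + 8771)/(-253 - 354) + (51*5)*(-1/488557) = 8778/(-607) + 255*(-1/488557) = 8778*(-1/607) - 255/488557 = -8778/607 - 255/488557 = -4288708131/296554099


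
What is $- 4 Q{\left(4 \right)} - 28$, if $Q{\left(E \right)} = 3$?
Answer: $-40$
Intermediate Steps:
$- 4 Q{\left(4 \right)} - 28 = \left(-4\right) 3 - 28 = -12 - 28 = -40$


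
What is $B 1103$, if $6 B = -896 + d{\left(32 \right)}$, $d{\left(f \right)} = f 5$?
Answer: $- \frac{405904}{3} \approx -1.353 \cdot 10^{5}$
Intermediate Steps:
$d{\left(f \right)} = 5 f$
$B = - \frac{368}{3}$ ($B = \frac{-896 + 5 \cdot 32}{6} = \frac{-896 + 160}{6} = \frac{1}{6} \left(-736\right) = - \frac{368}{3} \approx -122.67$)
$B 1103 = \left(- \frac{368}{3}\right) 1103 = - \frac{405904}{3}$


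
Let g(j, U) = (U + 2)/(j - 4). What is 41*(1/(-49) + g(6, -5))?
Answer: -6109/98 ≈ -62.337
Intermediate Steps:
g(j, U) = (2 + U)/(-4 + j)
41*(1/(-49) + g(6, -5)) = 41*(1/(-49) + (2 - 5)/(-4 + 6)) = 41*(-1/49 - 3/2) = 41*(-149/98) = -6109/98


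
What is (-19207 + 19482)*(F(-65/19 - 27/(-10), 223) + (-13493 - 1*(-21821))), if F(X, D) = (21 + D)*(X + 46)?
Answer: 101239930/19 ≈ 5.3284e+6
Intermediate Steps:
F(X, D) = (21 + D)*(46 + X)
(-19207 + 19482)*(F(-65/19 - 27/(-10), 223) + (-13493 - 1*(-21821))) = (-19207 + 19482)*((966 + 21*(-65/19 - 27/(-10)) + 46*223 + 223*(-65/19 - 27/(-10))) + (-13493 - 1*(-21821))) = 275*((966 + 21*(-65*1/19 - 27*(-⅒)) + 10258 + 223*(-65*1/19 - 27*(-⅒))) + (-13493 + 21821)) = 275*((966 + 21*(-65/19 + 27/10) + 10258 + 223*(-65/19 + 27/10)) + 8328) = 275*((966 + 21*(-137/190) + 10258 + 223*(-137/190)) + 8328) = 275*((966 - 2877/190 + 10258 - 30551/190) + 8328) = 275*(1049566/95 + 8328) = 275*(1840726/95) = 101239930/19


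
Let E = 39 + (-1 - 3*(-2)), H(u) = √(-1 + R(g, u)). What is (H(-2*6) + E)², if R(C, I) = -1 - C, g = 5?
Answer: (44 + I*√7)² ≈ 1929.0 + 232.83*I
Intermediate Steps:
H(u) = I*√7 (H(u) = √(-1 + (-1 - 1*5)) = √(-1 + (-1 - 5)) = √(-1 - 6) = √(-7) = I*√7)
E = 44 (E = 39 + (-1 + 6) = 39 + 5 = 44)
(H(-2*6) + E)² = (I*√7 + 44)² = (44 + I*√7)²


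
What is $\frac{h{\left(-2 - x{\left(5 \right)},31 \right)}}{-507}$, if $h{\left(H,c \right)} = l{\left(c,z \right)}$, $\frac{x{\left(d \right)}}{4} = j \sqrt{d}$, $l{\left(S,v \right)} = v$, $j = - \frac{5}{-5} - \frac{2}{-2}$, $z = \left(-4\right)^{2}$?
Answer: $- \frac{16}{507} \approx -0.031558$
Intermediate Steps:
$z = 16$
$j = 2$ ($j = \left(-5\right) \left(- \frac{1}{5}\right) - -1 = 1 + 1 = 2$)
$x{\left(d \right)} = 8 \sqrt{d}$ ($x{\left(d \right)} = 4 \cdot 2 \sqrt{d} = 8 \sqrt{d}$)
$h{\left(H,c \right)} = 16$
$\frac{h{\left(-2 - x{\left(5 \right)},31 \right)}}{-507} = \frac{16}{-507} = 16 \left(- \frac{1}{507}\right) = - \frac{16}{507}$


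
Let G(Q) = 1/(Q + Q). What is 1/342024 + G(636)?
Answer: 596/755303 ≈ 0.00078909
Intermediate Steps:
G(Q) = 1/(2*Q)
1/342024 + G(636) = 1/342024 + (½)/636 = 1/342024 + (½)*(1/636) = 1/342024 + 1/1272 = 596/755303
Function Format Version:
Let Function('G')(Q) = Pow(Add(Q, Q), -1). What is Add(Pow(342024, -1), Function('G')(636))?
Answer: Rational(596, 755303) ≈ 0.00078909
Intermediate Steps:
Function('G')(Q) = Mul(Rational(1, 2), Pow(Q, -1)) (Function('G')(Q) = Pow(Mul(2, Q), -1) = Mul(Rational(1, 2), Pow(Q, -1)))
Add(Pow(342024, -1), Function('G')(636)) = Add(Pow(342024, -1), Mul(Rational(1, 2), Pow(636, -1))) = Add(Rational(1, 342024), Mul(Rational(1, 2), Rational(1, 636))) = Add(Rational(1, 342024), Rational(1, 1272)) = Rational(596, 755303)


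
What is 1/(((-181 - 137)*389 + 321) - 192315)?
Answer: -1/315696 ≈ -3.1676e-6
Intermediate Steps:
1/(((-181 - 137)*389 + 321) - 192315) = 1/((-318*389 + 321) - 192315) = 1/((-123702 + 321) - 192315) = 1/(-123381 - 192315) = 1/(-315696) = -1/315696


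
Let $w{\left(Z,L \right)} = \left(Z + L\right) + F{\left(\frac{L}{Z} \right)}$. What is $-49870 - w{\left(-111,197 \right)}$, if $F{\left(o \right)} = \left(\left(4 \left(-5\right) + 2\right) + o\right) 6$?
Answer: $- \frac{1843982}{37} \approx -49837.0$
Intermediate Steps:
$F{\left(o \right)} = -108 + 6 o$ ($F{\left(o \right)} = \left(\left(-20 + 2\right) + o\right) 6 = \left(-18 + o\right) 6 = -108 + 6 o$)
$w{\left(Z,L \right)} = -108 + L + Z + \frac{6 L}{Z}$ ($w{\left(Z,L \right)} = \left(Z + L\right) + \left(-108 + 6 \frac{L}{Z}\right) = \left(L + Z\right) + \left(-108 + \frac{6 L}{Z}\right) = -108 + L + Z + \frac{6 L}{Z}$)
$-49870 - w{\left(-111,197 \right)} = -49870 - \left(-108 + 197 - 111 + 6 \cdot 197 \frac{1}{-111}\right) = -49870 - \left(-108 + 197 - 111 + 6 \cdot 197 \left(- \frac{1}{111}\right)\right) = -49870 - \left(-108 + 197 - 111 - \frac{394}{37}\right) = -49870 - - \frac{1208}{37} = -49870 + \frac{1208}{37} = - \frac{1843982}{37}$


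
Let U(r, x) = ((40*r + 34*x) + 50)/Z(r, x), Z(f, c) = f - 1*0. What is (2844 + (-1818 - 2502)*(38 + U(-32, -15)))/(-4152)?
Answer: 16509/173 ≈ 95.428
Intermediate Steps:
Z(f, c) = f (Z(f, c) = f + 0 = f)
U(r, x) = (50 + 34*x + 40*r)/r (U(r, x) = ((40*r + 34*x) + 50)/r = ((34*x + 40*r) + 50)/r = (50 + 34*x + 40*r)/r)
(2844 + (-1818 - 2502)*(38 + U(-32, -15)))/(-4152) = (2844 + (-1818 - 2502)*(38 + 2*(25 + 17*(-15) + 20*(-32))/(-32)))/(-4152) = (2844 - 4320*(38 + 2*(-1/32)*(25 - 255 - 640)))*(-1/4152) = (2844 - 4320*(38 + 2*(-1/32)*(-870)))*(-1/4152) = (2844 - 4320*(38 + 435/8))*(-1/4152) = (2844 - 4320*739/8)*(-1/4152) = (2844 - 399060)*(-1/4152) = -396216*(-1/4152) = 16509/173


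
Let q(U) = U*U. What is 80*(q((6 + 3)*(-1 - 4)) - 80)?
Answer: 155600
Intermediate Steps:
q(U) = U**2
80*(q((6 + 3)*(-1 - 4)) - 80) = 80*(((6 + 3)*(-1 - 4))**2 - 80) = 80*((9*(-5))**2 - 80) = 80*((-45)**2 - 80) = 80*(2025 - 80) = 80*1945 = 155600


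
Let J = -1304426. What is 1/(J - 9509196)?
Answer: -1/10813622 ≈ -9.2476e-8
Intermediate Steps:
1/(J - 9509196) = 1/(-1304426 - 9509196) = 1/(-10813622) = -1/10813622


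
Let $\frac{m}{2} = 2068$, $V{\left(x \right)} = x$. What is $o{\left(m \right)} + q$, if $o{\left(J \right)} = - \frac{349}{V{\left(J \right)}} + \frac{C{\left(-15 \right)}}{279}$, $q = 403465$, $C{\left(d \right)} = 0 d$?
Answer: $\frac{1668730891}{4136} \approx 4.0347 \cdot 10^{5}$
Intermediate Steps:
$C{\left(d \right)} = 0$
$m = 4136$ ($m = 2 \cdot 2068 = 4136$)
$o{\left(J \right)} = - \frac{349}{J}$ ($o{\left(J \right)} = - \frac{349}{J} + \frac{0}{279} = - \frac{349}{J} + 0 \cdot \frac{1}{279} = - \frac{349}{J} + 0 = - \frac{349}{J}$)
$o{\left(m \right)} + q = - \frac{349}{4136} + 403465 = \frac{1668730891}{4136}$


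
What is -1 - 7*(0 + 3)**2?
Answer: -64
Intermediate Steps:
-1 - 7*(0 + 3)**2 = -1 - 7*3**2 = -1 - 7*9 = -1 - 63 = -64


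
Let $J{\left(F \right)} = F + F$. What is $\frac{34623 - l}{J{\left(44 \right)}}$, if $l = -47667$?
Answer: $\frac{41145}{44} \approx 935.11$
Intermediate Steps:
$J{\left(F \right)} = 2 F$
$\frac{34623 - l}{J{\left(44 \right)}} = \frac{34623 - -47667}{2 \cdot 44} = \frac{34623 + 47667}{88} = 82290 \cdot \frac{1}{88} = \frac{41145}{44}$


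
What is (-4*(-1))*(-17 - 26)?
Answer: -172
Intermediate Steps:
(-4*(-1))*(-17 - 26) = 4*(-43) = -172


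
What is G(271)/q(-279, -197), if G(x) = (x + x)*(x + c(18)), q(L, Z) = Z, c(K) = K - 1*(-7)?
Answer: -160432/197 ≈ -814.38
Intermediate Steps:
c(K) = 7 + K (c(K) = K + 7 = 7 + K)
G(x) = 2*x*(25 + x) (G(x) = (x + x)*(x + (7 + 18)) = (2*x)*(x + 25) = (2*x)*(25 + x) = 2*x*(25 + x))
G(271)/q(-279, -197) = (2*271*(25 + 271))/(-197) = (2*271*296)*(-1/197) = 160432*(-1/197) = -160432/197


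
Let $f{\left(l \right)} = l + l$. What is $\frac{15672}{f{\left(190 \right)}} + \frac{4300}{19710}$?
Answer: $\frac{7763228}{187245} \approx 41.46$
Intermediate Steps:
$f{\left(l \right)} = 2 l$
$\frac{15672}{f{\left(190 \right)}} + \frac{4300}{19710} = \frac{15672}{2 \cdot 190} + \frac{4300}{19710} = \frac{15672}{380} + 4300 \cdot \frac{1}{19710} = 15672 \cdot \frac{1}{380} + \frac{430}{1971} = \frac{3918}{95} + \frac{430}{1971} = \frac{7763228}{187245}$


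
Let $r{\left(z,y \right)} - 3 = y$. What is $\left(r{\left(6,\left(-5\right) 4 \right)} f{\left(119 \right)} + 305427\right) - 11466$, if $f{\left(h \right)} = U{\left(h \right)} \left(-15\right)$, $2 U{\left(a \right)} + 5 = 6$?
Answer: $\frac{588177}{2} \approx 2.9409 \cdot 10^{5}$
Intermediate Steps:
$U{\left(a \right)} = \frac{1}{2}$ ($U{\left(a \right)} = - \frac{5}{2} + \frac{1}{2} \cdot 6 = - \frac{5}{2} + 3 = \frac{1}{2}$)
$f{\left(h \right)} = - \frac{15}{2}$ ($f{\left(h \right)} = \frac{1}{2} \left(-15\right) = - \frac{15}{2}$)
$r{\left(z,y \right)} = 3 + y$
$\left(r{\left(6,\left(-5\right) 4 \right)} f{\left(119 \right)} + 305427\right) - 11466 = \left(\left(3 - 20\right) \left(- \frac{15}{2}\right) + 305427\right) - 11466 = \left(\left(-17\right) \left(- \frac{15}{2}\right) + 305427\right) - 11466 = \left(\frac{255}{2} + 305427\right) - 11466 = \frac{611109}{2} - 11466 = \frac{588177}{2}$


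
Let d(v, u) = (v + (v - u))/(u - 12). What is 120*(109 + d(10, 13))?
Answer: 13920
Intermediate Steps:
d(v, u) = (-u + 2*v)/(-12 + u)
120*(109 + d(10, 13)) = 120*(109 + (-1*13 + 2*10)/(-12 + 13)) = 120*(109 + (-13 + 20)/1) = 120*(109 + 1*7) = 120*(109 + 7) = 120*116 = 13920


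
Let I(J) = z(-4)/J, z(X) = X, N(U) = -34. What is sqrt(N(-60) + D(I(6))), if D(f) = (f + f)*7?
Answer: I*sqrt(390)/3 ≈ 6.5828*I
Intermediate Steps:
I(J) = -4/J
D(f) = 14*f (D(f) = (2*f)*7 = 14*f)
sqrt(N(-60) + D(I(6))) = sqrt(-34 + 14*(-4/6)) = sqrt(-34 + 14*(-4*1/6)) = sqrt(-34 + 14*(-2/3)) = sqrt(-34 - 28/3) = sqrt(-130/3) = I*sqrt(390)/3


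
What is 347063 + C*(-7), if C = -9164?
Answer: 411211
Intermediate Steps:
347063 + C*(-7) = 347063 - 9164*(-7) = 347063 + 64148 = 411211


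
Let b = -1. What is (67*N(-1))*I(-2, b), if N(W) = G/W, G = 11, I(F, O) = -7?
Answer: 5159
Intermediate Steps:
N(W) = 11/W
(67*N(-1))*I(-2, b) = (67*(11/(-1)))*(-7) = (67*(11*(-1)))*(-7) = (67*(-11))*(-7) = -737*(-7) = 5159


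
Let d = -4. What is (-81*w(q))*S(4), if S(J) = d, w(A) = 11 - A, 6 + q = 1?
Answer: 5184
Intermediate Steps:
q = -5 (q = -6 + 1 = -5)
S(J) = -4
(-81*w(q))*S(4) = -81*(11 - 1*(-5))*(-4) = -81*(11 + 5)*(-4) = -81*16*(-4) = -1296*(-4) = 5184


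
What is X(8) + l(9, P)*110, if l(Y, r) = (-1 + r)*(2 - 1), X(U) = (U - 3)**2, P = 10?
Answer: 1015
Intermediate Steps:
X(U) = (-3 + U)**2
l(Y, r) = -1 + r (l(Y, r) = (-1 + r)*1 = -1 + r)
X(8) + l(9, P)*110 = (-3 + 8)**2 + (-1 + 10)*110 = 5**2 + 9*110 = 25 + 990 = 1015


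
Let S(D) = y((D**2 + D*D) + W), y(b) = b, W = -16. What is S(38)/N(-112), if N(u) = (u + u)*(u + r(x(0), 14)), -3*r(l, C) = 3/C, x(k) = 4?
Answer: 359/3138 ≈ 0.11440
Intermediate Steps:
r(l, C) = -1/C
N(u) = 2*u*(-1/14 + u) (N(u) = (u + u)*(u - 1/14) = (2*u)*(u - 1*1/14) = (2*u)*(u - 1/14) = (2*u)*(-1/14 + u) = 2*u*(-1/14 + u))
S(D) = -16 + 2*D**2 (S(D) = (D**2 + D*D) - 16 = (D**2 + D**2) - 16 = 2*D**2 - 16 = -16 + 2*D**2)
S(38)/N(-112) = (-16 + 2*38**2)/(((1/7)*(-112)*(-1 + 14*(-112)))) = (-16 + 2*1444)/(((1/7)*(-112)*(-1 - 1568))) = (-16 + 2888)/(((1/7)*(-112)*(-1569))) = 2872/25104 = 2872*(1/25104) = 359/3138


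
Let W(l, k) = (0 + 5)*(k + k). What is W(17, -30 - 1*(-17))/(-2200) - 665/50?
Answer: -2913/220 ≈ -13.241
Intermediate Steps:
W(l, k) = 10*k (W(l, k) = 5*(2*k) = 10*k)
W(17, -30 - 1*(-17))/(-2200) - 665/50 = (10*(-30 - 1*(-17)))/(-2200) - 665/50 = (10*(-30 + 17))*(-1/2200) - 665*1/50 = (10*(-13))*(-1/2200) - 133/10 = -130*(-1/2200) - 133/10 = 13/220 - 133/10 = -2913/220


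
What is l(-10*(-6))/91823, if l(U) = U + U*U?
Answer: 3660/91823 ≈ 0.039859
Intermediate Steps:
l(U) = U + U²
l(-10*(-6))/91823 = ((-10*(-6))*(1 - 10*(-6)))/91823 = (60*(1 + 60))*(1/91823) = (60*61)*(1/91823) = 3660*(1/91823) = 3660/91823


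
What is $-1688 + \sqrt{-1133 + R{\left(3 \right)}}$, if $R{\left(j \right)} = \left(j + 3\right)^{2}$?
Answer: $-1688 + i \sqrt{1097} \approx -1688.0 + 33.121 i$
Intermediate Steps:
$R{\left(j \right)} = \left(3 + j\right)^{2}$
$-1688 + \sqrt{-1133 + R{\left(3 \right)}} = -1688 + \sqrt{-1133 + \left(3 + 3\right)^{2}} = -1688 + \sqrt{-1133 + 6^{2}} = -1688 + \sqrt{-1133 + 36} = -1688 + \sqrt{-1097} = -1688 + i \sqrt{1097}$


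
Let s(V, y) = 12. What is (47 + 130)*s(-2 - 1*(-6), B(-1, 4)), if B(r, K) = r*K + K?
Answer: 2124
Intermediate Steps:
B(r, K) = K + K*r (B(r, K) = K*r + K = K + K*r)
(47 + 130)*s(-2 - 1*(-6), B(-1, 4)) = (47 + 130)*12 = 177*12 = 2124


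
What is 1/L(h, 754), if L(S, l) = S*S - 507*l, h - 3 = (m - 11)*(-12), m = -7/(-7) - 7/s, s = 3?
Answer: -1/359477 ≈ -2.7818e-6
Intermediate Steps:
m = -4/3 (m = -7/(-7) - 7/3 = -7*(-⅐) - 7*⅓ = 1 - 7/3 = -4/3 ≈ -1.3333)
h = 151 (h = 3 + (-4/3 - 11)*(-12) = 3 - 37/3*(-12) = 3 + 148 = 151)
L(S, l) = S² - 507*l
1/L(h, 754) = 1/(151² - 507*754) = 1/(22801 - 382278) = 1/(-359477) = -1/359477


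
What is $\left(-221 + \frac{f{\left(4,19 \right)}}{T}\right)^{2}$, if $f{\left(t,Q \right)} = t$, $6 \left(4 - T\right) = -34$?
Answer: $\frac{40921609}{841} \approx 48658.0$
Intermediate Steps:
$T = \frac{29}{3}$ ($T = 4 - - \frac{17}{3} = 4 + \frac{17}{3} = \frac{29}{3} \approx 9.6667$)
$\left(-221 + \frac{f{\left(4,19 \right)}}{T}\right)^{2} = \left(-221 + \frac{4}{\frac{29}{3}}\right)^{2} = \left(-221 + 4 \cdot \frac{3}{29}\right)^{2} = \left(-221 + \frac{12}{29}\right)^{2} = \left(- \frac{6397}{29}\right)^{2} = \frac{40921609}{841}$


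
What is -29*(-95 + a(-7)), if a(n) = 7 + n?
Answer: 2755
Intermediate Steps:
-29*(-95 + a(-7)) = -29*(-95 + (7 - 7)) = -29*(-95 + 0) = -29*(-95) = 2755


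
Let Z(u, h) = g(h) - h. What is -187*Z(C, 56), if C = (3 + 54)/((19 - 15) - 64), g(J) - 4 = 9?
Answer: 8041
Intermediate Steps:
g(J) = 13 (g(J) = 4 + 9 = 13)
C = -19/20 (C = 57/(4 - 64) = 57/(-60) = 57*(-1/60) = -19/20 ≈ -0.95000)
Z(u, h) = 13 - h
-187*Z(C, 56) = -187*(13 - 1*56) = -187*(13 - 56) = -187*(-43) = 8041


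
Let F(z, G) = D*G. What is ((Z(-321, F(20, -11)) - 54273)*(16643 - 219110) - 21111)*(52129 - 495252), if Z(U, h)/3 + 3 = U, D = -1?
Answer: -4956449646673392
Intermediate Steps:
F(z, G) = -G
Z(U, h) = -9 + 3*U
((Z(-321, F(20, -11)) - 54273)*(16643 - 219110) - 21111)*(52129 - 495252) = (((-9 + 3*(-321)) - 54273)*(16643 - 219110) - 21111)*(52129 - 495252) = (((-9 - 963) - 54273)*(-202467) - 21111)*(-443123) = ((-972 - 54273)*(-202467) - 21111)*(-443123) = (-55245*(-202467) - 21111)*(-443123) = (11185289415 - 21111)*(-443123) = 11185268304*(-443123) = -4956449646673392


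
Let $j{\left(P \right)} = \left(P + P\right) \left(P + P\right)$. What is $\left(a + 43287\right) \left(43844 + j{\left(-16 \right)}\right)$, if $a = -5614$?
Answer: $1690312164$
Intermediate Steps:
$j{\left(P \right)} = 4 P^{2}$ ($j{\left(P \right)} = 2 P 2 P = 4 P^{2}$)
$\left(a + 43287\right) \left(43844 + j{\left(-16 \right)}\right) = \left(-5614 + 43287\right) \left(43844 + 4 \left(-16\right)^{2}\right) = 37673 \left(43844 + 4 \cdot 256\right) = 37673 \left(43844 + 1024\right) = 37673 \cdot 44868 = 1690312164$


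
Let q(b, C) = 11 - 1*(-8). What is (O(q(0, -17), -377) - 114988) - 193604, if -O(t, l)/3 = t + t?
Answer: -308706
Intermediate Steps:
q(b, C) = 19 (q(b, C) = 11 + 8 = 19)
O(t, l) = -6*t (O(t, l) = -3*(t + t) = -6*t)
(O(q(0, -17), -377) - 114988) - 193604 = (-6*19 - 114988) - 193604 = (-114 - 114988) - 193604 = -115102 - 193604 = -308706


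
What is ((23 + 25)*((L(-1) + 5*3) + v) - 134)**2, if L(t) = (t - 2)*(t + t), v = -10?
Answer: 155236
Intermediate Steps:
L(t) = 2*t*(-2 + t) (L(t) = (-2 + t)*(2*t) = 2*t*(-2 + t))
((23 + 25)*((L(-1) + 5*3) + v) - 134)**2 = ((23 + 25)*((2*(-1)*(-2 - 1) + 5*3) - 10) - 134)**2 = (48*((2*(-1)*(-3) + 15) - 10) - 134)**2 = (48*((6 + 15) - 10) - 134)**2 = (48*(21 - 10) - 134)**2 = (48*11 - 134)**2 = (528 - 134)**2 = 394**2 = 155236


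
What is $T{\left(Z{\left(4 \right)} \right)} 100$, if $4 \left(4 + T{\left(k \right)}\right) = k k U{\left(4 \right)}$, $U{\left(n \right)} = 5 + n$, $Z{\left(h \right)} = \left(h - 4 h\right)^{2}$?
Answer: $4665200$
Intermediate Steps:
$Z{\left(h \right)} = 9 h^{2}$ ($Z{\left(h \right)} = \left(- 3 h\right)^{2} = 9 h^{2}$)
$T{\left(k \right)} = -4 + \frac{9 k^{2}}{4}$ ($T{\left(k \right)} = -4 + \frac{k k \left(5 + 4\right)}{4} = -4 + \frac{k^{2} \cdot 9}{4} = -4 + \frac{9 k^{2}}{4}$)
$T{\left(Z{\left(4 \right)} \right)} 100 = \left(-4 + \frac{9 \left(9 \cdot 4^{2}\right)^{2}}{4}\right) 100 = \left(-4 + \frac{9 \left(9 \cdot 16\right)^{2}}{4}\right) 100 = \left(-4 + \frac{9 \cdot 144^{2}}{4}\right) 100 = \left(-4 + \frac{9}{4} \cdot 20736\right) 100 = \left(-4 + 46656\right) 100 = 46652 \cdot 100 = 4665200$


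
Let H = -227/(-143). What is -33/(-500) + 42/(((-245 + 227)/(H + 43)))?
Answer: -22301843/214500 ≈ -103.97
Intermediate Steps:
H = 227/143 (H = -227*(-1/143) = 227/143 ≈ 1.5874)
-33/(-500) + 42/(((-245 + 227)/(H + 43))) = -33/(-500) + 42/(((-245 + 227)/(227/143 + 43))) = -33*(-1/500) + 42/((-18/6376/143)) = 33/500 + 42/((-18*143/6376)) = 33/500 + 42/(-1287/3188) = 33/500 + 42*(-3188/1287) = 33/500 - 44632/429 = -22301843/214500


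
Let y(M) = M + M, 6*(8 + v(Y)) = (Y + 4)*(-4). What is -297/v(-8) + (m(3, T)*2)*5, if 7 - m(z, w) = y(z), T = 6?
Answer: 1051/16 ≈ 65.688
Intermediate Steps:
v(Y) = -32/3 - 2*Y/3 (v(Y) = -8 + ((Y + 4)*(-4))/6 = -8 + ((4 + Y)*(-4))/6 = -8 + (-16 - 4*Y)/6 = -8 + (-8/3 - 2*Y/3) = -32/3 - 2*Y/3)
y(M) = 2*M
m(z, w) = 7 - 2*z
-297/v(-8) + (m(3, T)*2)*5 = -297/(-32/3 - 2/3*(-8)) + ((7 - 2*3)*2)*5 = -297/(-32/3 + 16/3) + ((7 - 6)*2)*5 = -297/(-16/3) + (1*2)*5 = -297*(-3/16) + 2*5 = 891/16 + 10 = 1051/16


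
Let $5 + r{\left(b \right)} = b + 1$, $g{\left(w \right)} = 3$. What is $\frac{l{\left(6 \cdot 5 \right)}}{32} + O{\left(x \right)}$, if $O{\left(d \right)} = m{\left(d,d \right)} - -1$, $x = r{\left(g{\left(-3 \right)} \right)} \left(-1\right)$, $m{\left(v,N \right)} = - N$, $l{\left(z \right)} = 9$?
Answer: $\frac{9}{32} \approx 0.28125$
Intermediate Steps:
$r{\left(b \right)} = -4 + b$ ($r{\left(b \right)} = -5 + \left(b + 1\right) = -5 + \left(1 + b\right) = -4 + b$)
$x = 1$ ($x = \left(-4 + 3\right) \left(-1\right) = \left(-1\right) \left(-1\right) = 1$)
$O{\left(d \right)} = 1 - d$ ($O{\left(d \right)} = - d - -1 = - d + 1 = 1 - d$)
$\frac{l{\left(6 \cdot 5 \right)}}{32} + O{\left(x \right)} = \frac{1}{32} \cdot 9 + \left(1 - 1\right) = \frac{9}{32} + 0 = \frac{9}{32}$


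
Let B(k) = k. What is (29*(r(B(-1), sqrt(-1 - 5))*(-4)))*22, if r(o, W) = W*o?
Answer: 2552*I*sqrt(6) ≈ 6251.1*I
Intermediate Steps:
(29*(r(B(-1), sqrt(-1 - 5))*(-4)))*22 = (29*((sqrt(-1 - 5)*(-1))*(-4)))*22 = (29*((sqrt(-6)*(-1))*(-4)))*22 = (29*(((I*sqrt(6))*(-1))*(-4)))*22 = (29*(-I*sqrt(6)*(-4)))*22 = (29*(4*I*sqrt(6)))*22 = (116*I*sqrt(6))*22 = 2552*I*sqrt(6)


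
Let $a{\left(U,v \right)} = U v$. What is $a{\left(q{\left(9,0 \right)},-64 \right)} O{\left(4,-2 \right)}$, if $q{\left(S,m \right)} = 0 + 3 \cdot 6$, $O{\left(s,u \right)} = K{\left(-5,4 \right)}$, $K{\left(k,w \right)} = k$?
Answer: $5760$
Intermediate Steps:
$O{\left(s,u \right)} = -5$
$q{\left(S,m \right)} = 18$ ($q{\left(S,m \right)} = 0 + 18 = 18$)
$a{\left(q{\left(9,0 \right)},-64 \right)} O{\left(4,-2 \right)} = 18 \left(-64\right) \left(-5\right) = \left(-1152\right) \left(-5\right) = 5760$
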